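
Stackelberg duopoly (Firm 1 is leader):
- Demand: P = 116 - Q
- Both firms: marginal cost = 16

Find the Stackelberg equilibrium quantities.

q₁* (leader) = 50.0, q₂* (follower) = 25.0

Work:
Follower's reaction: q₂ = (a - c - q₁)/2
Leader substitutes: π₁ = q₁·(a - q₁ - (a-c-q₁)/2 - c)
FOC: q₁* = (116 - 16)/2 = 50.00
Then: q₂* = (116 - 16 - 50.0)/2 = 25.00
Leader has first-mover advantage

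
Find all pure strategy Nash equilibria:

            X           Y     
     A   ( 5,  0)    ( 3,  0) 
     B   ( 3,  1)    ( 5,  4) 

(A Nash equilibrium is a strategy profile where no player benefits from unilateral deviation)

Nash equilibrium: (A, X), (B, Y)

Work:
Best responses:
  P1 vs X: payoffs [5, 3] → best response A (payoff 5)
  P1 vs Y: payoffs [3, 5] → best response B (payoff 5)
  P2 vs A: payoffs [0, 0] → best response X/Y (payoff 0)
  P2 vs B: payoffs [1, 4] → best response Y (payoff 4)
Mutual best responses: (A,X), (B,Y) → Nash equilibria.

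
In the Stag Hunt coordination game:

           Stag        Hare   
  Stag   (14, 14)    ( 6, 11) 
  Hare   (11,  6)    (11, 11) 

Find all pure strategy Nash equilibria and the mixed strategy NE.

Pure NE: (Stag, Stag) and (Hare, Hare); Mixed NE: p = 0.625, q = 0.625

Work:
Check pure NE:
(Stag, Stag): (14, 14) - no unilateral deviation beneficial
(Hare, Hare): (11, 11) - no unilateral deviation beneficial
Mixed NE: P1 plays Stag with p = 0.625, P2 plays Stag with q = 0.625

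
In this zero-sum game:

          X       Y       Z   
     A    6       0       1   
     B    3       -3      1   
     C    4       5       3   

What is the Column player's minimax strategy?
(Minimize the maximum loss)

Column should play Z, value = 3

Work:
Column player minimizes Row's maximum payoff:
Column X: max payoff to Row = 6
Column Y: max payoff to Row = 5
Column Z: max payoff to Row = 3
Minimum is 3, achieved by column Z.
Minimax strategy: Z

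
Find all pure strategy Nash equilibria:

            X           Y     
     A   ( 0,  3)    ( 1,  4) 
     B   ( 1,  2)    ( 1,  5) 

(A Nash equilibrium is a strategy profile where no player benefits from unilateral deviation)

Nash equilibrium: (A, Y), (B, Y)

Work:
Best responses:
  P1 vs X: payoffs [0, 1] → best response B (payoff 1)
  P1 vs Y: payoffs [1, 1] → best response A/B (payoff 1)
  P2 vs A: payoffs [3, 4] → best response Y (payoff 4)
  P2 vs B: payoffs [2, 5] → best response Y (payoff 5)
Mutual best responses: (A,Y), (B,Y) → Nash equilibria.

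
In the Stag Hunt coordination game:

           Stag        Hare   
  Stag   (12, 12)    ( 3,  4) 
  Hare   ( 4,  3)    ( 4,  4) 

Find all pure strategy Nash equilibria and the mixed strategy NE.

Pure NE: (Stag, Stag) and (Hare, Hare); Mixed NE: p = 0.1111, q = 0.1111

Work:
Check pure NE:
(Stag, Stag): (12, 12) - no unilateral deviation beneficial
(Hare, Hare): (4, 4) - no unilateral deviation beneficial
Mixed NE: P1 plays Stag with p = 0.1111, P2 plays Stag with q = 0.1111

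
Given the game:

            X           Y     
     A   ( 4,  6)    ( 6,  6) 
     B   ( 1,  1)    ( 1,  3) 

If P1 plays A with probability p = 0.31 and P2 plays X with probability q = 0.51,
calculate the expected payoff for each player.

E[P1] = 2.2338, E[P2] = 3.2262

Work:
E[P1] = p·q·π₁(A,X) + p·(1-q)·π₁(A,Y) + (1-p)·q·π₁(B,X) + (1-p)·(1-q)·π₁(B,Y)
= 0.31·0.51·4 + 0.31·0.49·6 + 0.69·0.51·1 + 0.69·0.49·1
= 2.2338

E[P2] = 3.2262 (similar calculation)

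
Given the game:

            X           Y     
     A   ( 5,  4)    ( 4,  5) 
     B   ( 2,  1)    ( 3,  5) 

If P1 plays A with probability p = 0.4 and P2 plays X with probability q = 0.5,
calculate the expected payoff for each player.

E[P1] = 3.3, E[P2] = 3.6

Work:
E[P1] = p·q·π₁(A,X) + p·(1-q)·π₁(A,Y) + (1-p)·q·π₁(B,X) + (1-p)·(1-q)·π₁(B,Y)
= 0.4·0.5·5 + 0.4·0.5·4 + 0.6·0.5·2 + 0.6·0.5·3
= 3.3

E[P2] = 3.6 (similar calculation)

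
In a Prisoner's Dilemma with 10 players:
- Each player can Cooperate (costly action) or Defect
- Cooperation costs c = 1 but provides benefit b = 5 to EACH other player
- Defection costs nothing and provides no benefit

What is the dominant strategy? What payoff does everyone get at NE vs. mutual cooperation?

Dominant: Defect; NE payoff = 0; Coop payoff = 44

Work:
Defect dominates (saves cost c = 1, benefit to others is external)
NE: All defect → everyone gets 0
If all cooperate: each receives (9)×5 - 1 = 44
Social dilemma: 44 > 0 but NE gives 0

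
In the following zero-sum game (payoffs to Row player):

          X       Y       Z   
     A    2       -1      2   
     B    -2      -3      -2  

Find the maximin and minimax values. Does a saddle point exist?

Maximin = -1, Minimax = -1, Saddle: True

Work:
Row minimums: [-1, -3] → maximin = -1
Column maximums: [2, -1, 2] → minimax = -1
Saddle point exists! Game value = -1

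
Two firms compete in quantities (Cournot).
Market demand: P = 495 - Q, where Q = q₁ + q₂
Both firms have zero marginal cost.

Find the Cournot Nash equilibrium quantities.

q₁* = q₂* = 165.0; P* = 165.0

Work:
Profit: π_i = P·q_i = (a - q_i - q_j)·q_i
FOC: ∂π_i/∂q_i = a - 2q_i - q_j = 0
Reaction function: q_i = (495 - q_j)/2
Symmetry: q* = 495/3 = 165.0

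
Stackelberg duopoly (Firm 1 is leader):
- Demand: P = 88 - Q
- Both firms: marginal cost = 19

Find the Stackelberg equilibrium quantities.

q₁* (leader) = 34.5, q₂* (follower) = 17.25

Work:
Follower's reaction: q₂ = (a - c - q₁)/2
Leader substitutes: π₁ = q₁·(a - q₁ - (a-c-q₁)/2 - c)
FOC: q₁* = (88 - 19)/2 = 34.50
Then: q₂* = (88 - 19 - 34.5)/2 = 17.25
Leader has first-mover advantage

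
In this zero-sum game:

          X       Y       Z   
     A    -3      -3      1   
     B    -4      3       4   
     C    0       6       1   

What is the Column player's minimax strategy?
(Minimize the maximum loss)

Column should play X, value = 0

Work:
Column player minimizes Row's maximum payoff:
Column X: max payoff to Row = 0
Column Y: max payoff to Row = 6
Column Z: max payoff to Row = 4
Minimum is 0, achieved by column X.
Minimax strategy: X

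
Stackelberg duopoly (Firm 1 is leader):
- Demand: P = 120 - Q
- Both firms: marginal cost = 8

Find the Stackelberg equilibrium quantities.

q₁* (leader) = 56.0, q₂* (follower) = 28.0

Work:
Follower's reaction: q₂ = (a - c - q₁)/2
Leader substitutes: π₁ = q₁·(a - q₁ - (a-c-q₁)/2 - c)
FOC: q₁* = (120 - 8)/2 = 56.00
Then: q₂* = (120 - 8 - 56.0)/2 = 28.00
Leader has first-mover advantage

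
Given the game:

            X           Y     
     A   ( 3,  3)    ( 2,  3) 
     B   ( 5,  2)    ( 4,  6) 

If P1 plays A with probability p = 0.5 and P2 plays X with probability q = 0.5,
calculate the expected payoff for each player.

E[P1] = 3.5, E[P2] = 3.5

Work:
E[P1] = p·q·π₁(A,X) + p·(1-q)·π₁(A,Y) + (1-p)·q·π₁(B,X) + (1-p)·(1-q)·π₁(B,Y)
= 0.5·0.5·3 + 0.5·0.5·2 + 0.5·0.5·5 + 0.5·0.5·4
= 3.5

E[P2] = 3.5 (similar calculation)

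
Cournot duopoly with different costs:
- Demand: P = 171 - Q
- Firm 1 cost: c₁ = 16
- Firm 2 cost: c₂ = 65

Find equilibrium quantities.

q₁* = 68.0, q₂* = 19.0

Work:
Reaction: q₁ = (171 - 16 - q₂)/2
Reaction: q₂ = (171 - 65 - q₁)/2
Solve simultaneously:
q₁* = (171 - 2×16 + 65)/3 = 68.0
q₂* = (171 - 2×65 + 16)/3 = 19.0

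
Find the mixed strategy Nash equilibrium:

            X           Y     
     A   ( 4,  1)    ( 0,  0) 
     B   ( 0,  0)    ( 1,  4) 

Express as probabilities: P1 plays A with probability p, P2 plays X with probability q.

p = 0.8, q = 0.2

Work:
Find probabilities that make opponent indifferent:
P2 chooses q to make P1 indifferent between A and B
P1 chooses p to make P2 indifferent between X and Y
Mixed NE: P1 plays (A: 0.8, B: 0.2), P2 plays (X: 0.2, Y: 0.8)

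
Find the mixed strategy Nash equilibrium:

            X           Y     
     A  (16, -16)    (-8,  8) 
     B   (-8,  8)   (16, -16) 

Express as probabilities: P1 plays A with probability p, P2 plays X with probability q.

p = 0.5, q = 0.5

Work:
Find probabilities that make opponent indifferent:
P2 chooses q to make P1 indifferent between A and B
P1 chooses p to make P2 indifferent between X and Y
Mixed NE: P1 plays (A: 0.5, B: 0.5), P2 plays (X: 0.5, Y: 0.5)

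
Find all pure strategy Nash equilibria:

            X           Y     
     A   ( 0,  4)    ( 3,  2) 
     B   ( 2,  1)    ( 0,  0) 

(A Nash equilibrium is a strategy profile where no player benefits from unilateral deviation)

Nash equilibrium: (B, X)

Work:
Best responses:
  P1 vs X: payoffs [0, 2] → best response B (payoff 2)
  P1 vs Y: payoffs [3, 0] → best response A (payoff 3)
  P2 vs A: payoffs [4, 2] → best response X (payoff 4)
  P2 vs B: payoffs [1, 0] → best response X (payoff 1)
Mutual best responses: (B,X) → Nash equilibria.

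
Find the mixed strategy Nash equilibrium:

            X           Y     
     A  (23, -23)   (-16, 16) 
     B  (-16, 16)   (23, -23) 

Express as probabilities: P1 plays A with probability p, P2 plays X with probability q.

p = 0.5, q = 0.5

Work:
Find probabilities that make opponent indifferent:
P2 chooses q to make P1 indifferent between A and B
P1 chooses p to make P2 indifferent between X and Y
Mixed NE: P1 plays (A: 0.5, B: 0.5), P2 plays (X: 0.5, Y: 0.5)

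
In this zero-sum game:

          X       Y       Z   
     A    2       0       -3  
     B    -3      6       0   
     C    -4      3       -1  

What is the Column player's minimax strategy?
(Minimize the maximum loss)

Column should play Z, value = 0

Work:
Column player minimizes Row's maximum payoff:
Column X: max payoff to Row = 2
Column Y: max payoff to Row = 6
Column Z: max payoff to Row = 0
Minimum is 0, achieved by column Z.
Minimax strategy: Z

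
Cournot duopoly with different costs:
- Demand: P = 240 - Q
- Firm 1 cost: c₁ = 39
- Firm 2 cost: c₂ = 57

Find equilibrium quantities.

q₁* = 73.0, q₂* = 55.0

Work:
Reaction: q₁ = (240 - 39 - q₂)/2
Reaction: q₂ = (240 - 57 - q₁)/2
Solve simultaneously:
q₁* = (240 - 2×39 + 57)/3 = 73.0
q₂* = (240 - 2×57 + 39)/3 = 55.0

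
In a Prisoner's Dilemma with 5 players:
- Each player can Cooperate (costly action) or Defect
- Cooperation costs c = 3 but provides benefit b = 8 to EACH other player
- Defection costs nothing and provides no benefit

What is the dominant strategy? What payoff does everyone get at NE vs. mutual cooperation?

Dominant: Defect; NE payoff = 0; Coop payoff = 29

Work:
Defect dominates (saves cost c = 3, benefit to others is external)
NE: All defect → everyone gets 0
If all cooperate: each receives (4)×8 - 3 = 29
Social dilemma: 29 > 0 but NE gives 0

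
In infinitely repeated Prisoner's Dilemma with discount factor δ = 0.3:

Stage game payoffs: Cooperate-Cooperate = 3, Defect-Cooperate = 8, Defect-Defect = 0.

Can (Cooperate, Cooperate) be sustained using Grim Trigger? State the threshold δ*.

δ* = 0.625; since δ = 0.3 < 0.625, cooperation cannot be sustained

Work:
For Grim Trigger:
Cooperate forever: 3/(1-δ)
Defect then punished: 8 + 0·δ/(1-δ)
Need: 3/(1-δ) ≥ 8 + 0·δ/(1-δ)
Solving: δ ≥ (T-R)/(T-P) = (8-3)/(8-0) = 0.625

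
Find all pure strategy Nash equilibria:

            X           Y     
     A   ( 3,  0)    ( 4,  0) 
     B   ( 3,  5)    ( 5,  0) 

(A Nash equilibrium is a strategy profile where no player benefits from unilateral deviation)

Nash equilibrium: (A, X), (B, X)

Work:
Best responses:
  P1 vs X: payoffs [3, 3] → best response A/B (payoff 3)
  P1 vs Y: payoffs [4, 5] → best response B (payoff 5)
  P2 vs A: payoffs [0, 0] → best response X/Y (payoff 0)
  P2 vs B: payoffs [5, 0] → best response X (payoff 5)
Mutual best responses: (A,X), (B,X) → Nash equilibria.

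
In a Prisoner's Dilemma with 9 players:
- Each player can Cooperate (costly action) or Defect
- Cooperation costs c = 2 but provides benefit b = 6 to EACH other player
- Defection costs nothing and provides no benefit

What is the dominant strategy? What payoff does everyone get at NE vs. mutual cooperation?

Dominant: Defect; NE payoff = 0; Coop payoff = 46

Work:
Defect dominates (saves cost c = 2, benefit to others is external)
NE: All defect → everyone gets 0
If all cooperate: each receives (8)×6 - 2 = 46
Social dilemma: 46 > 0 but NE gives 0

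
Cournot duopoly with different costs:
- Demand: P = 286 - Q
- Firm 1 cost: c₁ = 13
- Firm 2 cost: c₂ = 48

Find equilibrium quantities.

q₁* = 102.67, q₂* = 67.67

Work:
Reaction: q₁ = (286 - 13 - q₂)/2
Reaction: q₂ = (286 - 48 - q₁)/2
Solve simultaneously:
q₁* = (286 - 2×13 + 48)/3 = 102.67
q₂* = (286 - 2×48 + 13)/3 = 67.67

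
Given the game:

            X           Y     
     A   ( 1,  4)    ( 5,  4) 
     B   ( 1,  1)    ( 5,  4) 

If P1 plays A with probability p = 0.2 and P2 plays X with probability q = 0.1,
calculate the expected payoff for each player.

E[P1] = 4.6, E[P2] = 3.76

Work:
E[P1] = p·q·π₁(A,X) + p·(1-q)·π₁(A,Y) + (1-p)·q·π₁(B,X) + (1-p)·(1-q)·π₁(B,Y)
= 0.2·0.1·1 + 0.2·0.9·5 + 0.8·0.1·1 + 0.8·0.9·5
= 4.6

E[P2] = 3.76 (similar calculation)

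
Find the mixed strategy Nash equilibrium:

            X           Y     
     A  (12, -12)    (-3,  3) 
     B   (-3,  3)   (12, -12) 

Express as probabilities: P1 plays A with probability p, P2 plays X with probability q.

p = 0.5, q = 0.5

Work:
Find probabilities that make opponent indifferent:
P2 chooses q to make P1 indifferent between A and B
P1 chooses p to make P2 indifferent between X and Y
Mixed NE: P1 plays (A: 0.5, B: 0.5), P2 plays (X: 0.5, Y: 0.5)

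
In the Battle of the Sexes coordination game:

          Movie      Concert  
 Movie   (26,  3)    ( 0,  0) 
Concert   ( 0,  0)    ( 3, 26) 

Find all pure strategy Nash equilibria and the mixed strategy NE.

Pure NE: (Movie, Movie) and (Concert, Concert); Mixed NE: p = 0.8966, q = 0.1034

Work:
Check pure NE:
(Movie, Movie): (26, 3) - no unilateral deviation beneficial
(Concert, Concert): (3, 26) - no unilateral deviation beneficial
Mixed NE: P1 plays Movie with p = 0.8966, P2 plays Movie with q = 0.1034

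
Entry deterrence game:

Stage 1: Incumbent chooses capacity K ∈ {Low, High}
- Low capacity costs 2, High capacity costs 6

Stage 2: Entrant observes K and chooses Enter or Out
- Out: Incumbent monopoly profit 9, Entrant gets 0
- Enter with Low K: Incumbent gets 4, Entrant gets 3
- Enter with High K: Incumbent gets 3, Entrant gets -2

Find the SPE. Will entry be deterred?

SPE: (High, Enter|Low, Out|High); Entry deterred. Incumbent net profit = 3

Work:
After Low K: Entrant enters (3 > 0)
After High K: Entrant stays out (-2 < 0)
Incumbent: Low → 4−2=2, High → 9−6=3
Incumbent chooses High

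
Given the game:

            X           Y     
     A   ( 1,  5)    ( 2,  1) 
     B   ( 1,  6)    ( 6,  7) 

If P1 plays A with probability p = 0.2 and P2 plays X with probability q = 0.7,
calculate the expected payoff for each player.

E[P1] = 2.26, E[P2] = 5.8

Work:
E[P1] = p·q·π₁(A,X) + p·(1-q)·π₁(A,Y) + (1-p)·q·π₁(B,X) + (1-p)·(1-q)·π₁(B,Y)
= 0.2·0.7·1 + 0.2·0.3·2 + 0.8·0.7·1 + 0.8·0.3·6
= 2.26

E[P2] = 5.8 (similar calculation)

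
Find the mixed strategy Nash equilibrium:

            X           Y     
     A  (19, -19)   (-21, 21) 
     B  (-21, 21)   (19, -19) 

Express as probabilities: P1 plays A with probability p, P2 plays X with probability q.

p = 0.5, q = 0.5

Work:
Find probabilities that make opponent indifferent:
P2 chooses q to make P1 indifferent between A and B
P1 chooses p to make P2 indifferent between X and Y
Mixed NE: P1 plays (A: 0.5, B: 0.5), P2 plays (X: 0.5, Y: 0.5)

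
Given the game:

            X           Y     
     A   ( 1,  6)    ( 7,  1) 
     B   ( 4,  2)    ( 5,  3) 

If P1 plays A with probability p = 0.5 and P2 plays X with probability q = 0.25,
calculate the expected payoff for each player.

E[P1] = 5.125, E[P2] = 2.5

Work:
E[P1] = p·q·π₁(A,X) + p·(1-q)·π₁(A,Y) + (1-p)·q·π₁(B,X) + (1-p)·(1-q)·π₁(B,Y)
= 0.5·0.25·1 + 0.5·0.75·7 + 0.5·0.25·4 + 0.5·0.75·5
= 5.125

E[P2] = 2.5 (similar calculation)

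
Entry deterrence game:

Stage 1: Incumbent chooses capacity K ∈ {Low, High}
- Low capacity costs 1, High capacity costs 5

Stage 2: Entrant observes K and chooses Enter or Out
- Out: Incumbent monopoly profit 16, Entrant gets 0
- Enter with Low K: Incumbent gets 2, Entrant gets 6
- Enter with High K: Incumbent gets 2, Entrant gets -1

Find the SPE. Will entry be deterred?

SPE: (High, Enter|Low, Out|High); Entry deterred. Incumbent net profit = 11

Work:
After Low K: Entrant enters (6 > 0)
After High K: Entrant stays out (-1 < 0)
Incumbent: Low → 2−1=1, High → 16−5=11
Incumbent chooses High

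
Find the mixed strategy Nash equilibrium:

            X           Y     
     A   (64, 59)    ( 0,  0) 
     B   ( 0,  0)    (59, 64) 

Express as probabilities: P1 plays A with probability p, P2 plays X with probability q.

p = 0.5203, q = 0.4797

Work:
Find probabilities that make opponent indifferent:
P2 chooses q to make P1 indifferent between A and B
P1 chooses p to make P2 indifferent between X and Y
Mixed NE: P1 plays (A: 0.5203, B: 0.4797), P2 plays (X: 0.4797, Y: 0.5203)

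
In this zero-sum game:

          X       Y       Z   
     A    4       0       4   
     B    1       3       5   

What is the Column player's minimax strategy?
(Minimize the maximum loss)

Column should play Y, value = 3

Work:
Column player minimizes Row's maximum payoff:
Column X: max payoff to Row = 4
Column Y: max payoff to Row = 3
Column Z: max payoff to Row = 5
Minimum is 3, achieved by column Y.
Minimax strategy: Y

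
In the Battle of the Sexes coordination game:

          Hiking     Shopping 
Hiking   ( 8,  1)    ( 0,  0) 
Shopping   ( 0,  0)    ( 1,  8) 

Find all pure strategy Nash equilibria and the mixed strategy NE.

Pure NE: (Hiking, Hiking) and (Shopping, Shopping); Mixed NE: p = 0.8889, q = 0.1111

Work:
Check pure NE:
(Hiking, Hiking): (8, 1) - no unilateral deviation beneficial
(Shopping, Shopping): (1, 8) - no unilateral deviation beneficial
Mixed NE: P1 plays Hiking with p = 0.8889, P2 plays Hiking with q = 0.1111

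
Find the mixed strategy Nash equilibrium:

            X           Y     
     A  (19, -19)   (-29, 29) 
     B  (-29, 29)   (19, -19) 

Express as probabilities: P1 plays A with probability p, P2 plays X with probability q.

p = 0.5, q = 0.5

Work:
Find probabilities that make opponent indifferent:
P2 chooses q to make P1 indifferent between A and B
P1 chooses p to make P2 indifferent between X and Y
Mixed NE: P1 plays (A: 0.5, B: 0.5), P2 plays (X: 0.5, Y: 0.5)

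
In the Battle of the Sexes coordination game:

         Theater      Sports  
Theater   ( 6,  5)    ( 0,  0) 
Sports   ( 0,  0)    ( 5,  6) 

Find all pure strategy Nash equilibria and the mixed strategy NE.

Pure NE: (Theater, Theater) and (Sports, Sports); Mixed NE: p = 0.5455, q = 0.4545

Work:
Check pure NE:
(Theater, Theater): (6, 5) - no unilateral deviation beneficial
(Sports, Sports): (5, 6) - no unilateral deviation beneficial
Mixed NE: P1 plays Theater with p = 0.5455, P2 plays Theater with q = 0.4545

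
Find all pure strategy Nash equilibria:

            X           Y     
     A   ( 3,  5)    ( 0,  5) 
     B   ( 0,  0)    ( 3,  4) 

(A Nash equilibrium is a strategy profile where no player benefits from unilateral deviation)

Nash equilibrium: (A, X), (B, Y)

Work:
Best responses:
  P1 vs X: payoffs [3, 0] → best response A (payoff 3)
  P1 vs Y: payoffs [0, 3] → best response B (payoff 3)
  P2 vs A: payoffs [5, 5] → best response X/Y (payoff 5)
  P2 vs B: payoffs [0, 4] → best response Y (payoff 4)
Mutual best responses: (A,X), (B,Y) → Nash equilibria.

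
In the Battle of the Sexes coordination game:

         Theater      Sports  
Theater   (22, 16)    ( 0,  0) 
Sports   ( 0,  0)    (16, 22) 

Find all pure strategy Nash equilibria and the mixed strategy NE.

Pure NE: (Theater, Theater) and (Sports, Sports); Mixed NE: p = 0.5789, q = 0.4211

Work:
Check pure NE:
(Theater, Theater): (22, 16) - no unilateral deviation beneficial
(Sports, Sports): (16, 22) - no unilateral deviation beneficial
Mixed NE: P1 plays Theater with p = 0.5789, P2 plays Theater with q = 0.4211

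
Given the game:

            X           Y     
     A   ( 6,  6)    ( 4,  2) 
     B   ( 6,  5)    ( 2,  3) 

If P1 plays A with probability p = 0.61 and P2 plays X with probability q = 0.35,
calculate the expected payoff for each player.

E[P1] = 4.193, E[P2] = 3.517

Work:
E[P1] = p·q·π₁(A,X) + p·(1-q)·π₁(A,Y) + (1-p)·q·π₁(B,X) + (1-p)·(1-q)·π₁(B,Y)
= 0.61·0.35·6 + 0.61·0.65·4 + 0.39·0.35·6 + 0.39·0.65·2
= 4.193

E[P2] = 3.517 (similar calculation)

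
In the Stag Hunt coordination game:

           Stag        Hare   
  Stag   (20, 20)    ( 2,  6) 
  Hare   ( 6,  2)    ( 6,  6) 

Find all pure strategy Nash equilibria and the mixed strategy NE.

Pure NE: (Stag, Stag) and (Hare, Hare); Mixed NE: p = 0.2222, q = 0.2222

Work:
Check pure NE:
(Stag, Stag): (20, 20) - no unilateral deviation beneficial
(Hare, Hare): (6, 6) - no unilateral deviation beneficial
Mixed NE: P1 plays Stag with p = 0.2222, P2 plays Stag with q = 0.2222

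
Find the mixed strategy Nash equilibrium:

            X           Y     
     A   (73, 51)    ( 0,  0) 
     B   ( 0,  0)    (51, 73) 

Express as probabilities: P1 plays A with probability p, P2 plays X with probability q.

p = 0.5887, q = 0.4113

Work:
Find probabilities that make opponent indifferent:
P2 chooses q to make P1 indifferent between A and B
P1 chooses p to make P2 indifferent between X and Y
Mixed NE: P1 plays (A: 0.5887, B: 0.4113), P2 plays (X: 0.4113, Y: 0.5887)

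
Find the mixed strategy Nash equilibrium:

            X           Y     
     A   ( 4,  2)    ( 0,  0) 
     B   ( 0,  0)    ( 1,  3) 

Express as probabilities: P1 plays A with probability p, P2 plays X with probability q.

p = 0.6, q = 0.2

Work:
Find probabilities that make opponent indifferent:
P2 chooses q to make P1 indifferent between A and B
P1 chooses p to make P2 indifferent between X and Y
Mixed NE: P1 plays (A: 0.6, B: 0.4), P2 plays (X: 0.2, Y: 0.8)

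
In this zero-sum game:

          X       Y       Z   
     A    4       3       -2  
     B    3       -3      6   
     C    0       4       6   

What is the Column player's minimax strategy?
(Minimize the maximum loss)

Column should play X or Y (all achieve the minimum), value = 4

Work:
Column player minimizes Row's maximum payoff:
Column X: max payoff to Row = 4
Column Y: max payoff to Row = 4
Column Z: max payoff to Row = 6
Minimum is 4, achieved by columns X, Y (tied).
Each of X or Y is a minimax strategy.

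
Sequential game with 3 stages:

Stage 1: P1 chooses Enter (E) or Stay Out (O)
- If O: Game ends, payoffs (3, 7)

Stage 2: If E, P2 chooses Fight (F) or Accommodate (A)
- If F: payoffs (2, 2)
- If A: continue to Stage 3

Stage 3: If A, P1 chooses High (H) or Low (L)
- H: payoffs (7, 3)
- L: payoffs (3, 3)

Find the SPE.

SPE: (E, A, H); Outcome (7, 3)

Work:
Stage 3: P1 chooses H (7 vs 3)
Stage 2: P2: F->2, A->3 (anticipating H). Choose A
Stage 1: P1: O->3, E->7 (anticipating A, H). Choose E
SPE path: E -> A -> H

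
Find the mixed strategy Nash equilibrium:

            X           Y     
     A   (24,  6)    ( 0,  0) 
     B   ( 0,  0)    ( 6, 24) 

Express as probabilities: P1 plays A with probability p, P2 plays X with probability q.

p = 0.8, q = 0.2

Work:
Find probabilities that make opponent indifferent:
P2 chooses q to make P1 indifferent between A and B
P1 chooses p to make P2 indifferent between X and Y
Mixed NE: P1 plays (A: 0.8, B: 0.2), P2 plays (X: 0.2, Y: 0.8)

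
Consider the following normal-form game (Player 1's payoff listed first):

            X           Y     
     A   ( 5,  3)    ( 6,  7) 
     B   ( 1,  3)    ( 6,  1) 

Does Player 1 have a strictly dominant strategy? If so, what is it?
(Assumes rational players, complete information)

No strictly dominant strategy exists for Player 1

Work:
A strategy strictly dominates another if it gives a strictly higher payoff against every opponent action. Compare each pair of P1's strategies column-by-column:
  A vs B: [5 vs 1, 6 vs 6] → A does not strictly dominate B (column Y: 6 ≤ 6)
  B vs A: [1 vs 5, 6 vs 6] → B does not strictly dominate A (column X: 1 ≤ 5)
No single strategy strictly dominates all others → no strictly dominant strategy.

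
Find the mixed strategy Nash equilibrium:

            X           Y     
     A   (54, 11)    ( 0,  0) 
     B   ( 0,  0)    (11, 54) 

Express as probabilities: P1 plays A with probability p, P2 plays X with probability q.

p = 0.8308, q = 0.1692

Work:
Find probabilities that make opponent indifferent:
P2 chooses q to make P1 indifferent between A and B
P1 chooses p to make P2 indifferent between X and Y
Mixed NE: P1 plays (A: 0.8308, B: 0.1692), P2 plays (X: 0.1692, Y: 0.8308)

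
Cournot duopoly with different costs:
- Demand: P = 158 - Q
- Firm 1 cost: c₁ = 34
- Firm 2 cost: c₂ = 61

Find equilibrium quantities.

q₁* = 50.33, q₂* = 23.33

Work:
Reaction: q₁ = (158 - 34 - q₂)/2
Reaction: q₂ = (158 - 61 - q₁)/2
Solve simultaneously:
q₁* = (158 - 2×34 + 61)/3 = 50.33
q₂* = (158 - 2×61 + 34)/3 = 23.33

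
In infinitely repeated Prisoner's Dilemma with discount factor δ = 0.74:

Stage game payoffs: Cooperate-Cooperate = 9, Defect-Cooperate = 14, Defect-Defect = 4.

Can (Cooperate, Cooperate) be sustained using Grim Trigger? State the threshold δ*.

δ* = 0.5; since δ = 0.74 ≥ 0.5, cooperation can be sustained

Work:
For Grim Trigger:
Cooperate forever: 9/(1-δ)
Defect then punished: 14 + 4·δ/(1-δ)
Need: 9/(1-δ) ≥ 14 + 4·δ/(1-δ)
Solving: δ ≥ (T-R)/(T-P) = (14-9)/(14-4) = 0.5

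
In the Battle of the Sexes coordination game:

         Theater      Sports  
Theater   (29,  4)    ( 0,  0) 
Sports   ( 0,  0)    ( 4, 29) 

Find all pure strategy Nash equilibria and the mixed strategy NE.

Pure NE: (Theater, Theater) and (Sports, Sports); Mixed NE: p = 0.8788, q = 0.1212

Work:
Check pure NE:
(Theater, Theater): (29, 4) - no unilateral deviation beneficial
(Sports, Sports): (4, 29) - no unilateral deviation beneficial
Mixed NE: P1 plays Theater with p = 0.8788, P2 plays Theater with q = 0.1212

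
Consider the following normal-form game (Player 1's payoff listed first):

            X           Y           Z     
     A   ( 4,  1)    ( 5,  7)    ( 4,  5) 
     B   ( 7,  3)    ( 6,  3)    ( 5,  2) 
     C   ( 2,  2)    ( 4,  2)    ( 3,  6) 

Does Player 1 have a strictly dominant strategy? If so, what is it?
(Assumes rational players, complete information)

Yes, Player 1's strictly dominant strategy is B

Work:
A strategy strictly dominates another if it gives a strictly higher payoff against every opponent action. Compare each pair of P1's strategies column-by-column:
  A vs B: [4 vs 7, 5 vs 6, 4 vs 5] → A does not strictly dominate B (column X: 4 ≤ 7)
  A vs C: [4 vs 2, 5 vs 4, 4 vs 3] → A strictly dominates C
  B vs A: [7 vs 4, 6 vs 5, 5 vs 4] → B strictly dominates A
  B vs C: [7 vs 2, 6 vs 4, 5 vs 3] → B strictly dominates C
  C vs A: [2 vs 4, 4 vs 5, 3 vs 4] → C does not strictly dominate A (column X: 2 ≤ 4)
  C vs B: [2 vs 7, 4 vs 6, 3 vs 5] → C does not strictly dominate B (column X: 2 ≤ 7)
B strictly dominates every other strategy → strictly dominant.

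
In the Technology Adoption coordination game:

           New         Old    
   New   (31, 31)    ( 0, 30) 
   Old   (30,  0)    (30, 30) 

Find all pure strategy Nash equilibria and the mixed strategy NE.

Pure NE: (New, New) and (Old, Old); Mixed NE: p = 0.9677, q = 0.9677

Work:
Check pure NE:
(New, New): (31, 31) - no unilateral deviation beneficial
(Old, Old): (30, 30) - no unilateral deviation beneficial
Mixed NE: P1 plays New with p = 0.9677, P2 plays New with q = 0.9677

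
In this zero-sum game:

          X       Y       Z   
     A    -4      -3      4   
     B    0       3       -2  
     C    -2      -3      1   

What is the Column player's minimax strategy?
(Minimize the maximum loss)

Column should play X, value = 0

Work:
Column player minimizes Row's maximum payoff:
Column X: max payoff to Row = 0
Column Y: max payoff to Row = 3
Column Z: max payoff to Row = 4
Minimum is 0, achieved by column X.
Minimax strategy: X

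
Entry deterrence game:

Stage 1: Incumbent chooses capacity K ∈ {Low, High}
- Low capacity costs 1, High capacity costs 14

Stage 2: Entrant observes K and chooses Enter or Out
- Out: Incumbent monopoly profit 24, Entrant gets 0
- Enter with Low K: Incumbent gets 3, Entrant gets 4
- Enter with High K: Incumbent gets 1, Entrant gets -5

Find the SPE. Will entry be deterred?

SPE: (High, Enter|Low, Out|High); Entry deterred. Incumbent net profit = 10

Work:
After Low K: Entrant enters (4 > 0)
After High K: Entrant stays out (-5 < 0)
Incumbent: Low → 3−1=2, High → 24−14=10
Incumbent chooses High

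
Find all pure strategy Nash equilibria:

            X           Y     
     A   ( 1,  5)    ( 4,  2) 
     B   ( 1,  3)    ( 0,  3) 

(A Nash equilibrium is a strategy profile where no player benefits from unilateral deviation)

Nash equilibrium: (A, X), (B, X)

Work:
Best responses:
  P1 vs X: payoffs [1, 1] → best response A/B (payoff 1)
  P1 vs Y: payoffs [4, 0] → best response A (payoff 4)
  P2 vs A: payoffs [5, 2] → best response X (payoff 5)
  P2 vs B: payoffs [3, 3] → best response X/Y (payoff 3)
Mutual best responses: (A,X), (B,X) → Nash equilibria.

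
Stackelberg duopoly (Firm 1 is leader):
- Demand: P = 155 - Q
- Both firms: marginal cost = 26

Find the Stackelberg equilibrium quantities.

q₁* (leader) = 64.5, q₂* (follower) = 32.25

Work:
Follower's reaction: q₂ = (a - c - q₁)/2
Leader substitutes: π₁ = q₁·(a - q₁ - (a-c-q₁)/2 - c)
FOC: q₁* = (155 - 26)/2 = 64.50
Then: q₂* = (155 - 26 - 64.5)/2 = 32.25
Leader has first-mover advantage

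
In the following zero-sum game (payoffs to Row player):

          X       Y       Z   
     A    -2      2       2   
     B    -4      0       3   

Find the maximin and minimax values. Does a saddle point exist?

Maximin = -2, Minimax = -2, Saddle: True

Work:
Row minimums: [-2, -4] → maximin = -2
Column maximums: [-2, 2, 3] → minimax = -2
Saddle point exists! Game value = -2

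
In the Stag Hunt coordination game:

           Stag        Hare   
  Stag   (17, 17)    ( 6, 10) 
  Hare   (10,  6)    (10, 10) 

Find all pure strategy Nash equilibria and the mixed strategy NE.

Pure NE: (Stag, Stag) and (Hare, Hare); Mixed NE: p = 0.3636, q = 0.3636

Work:
Check pure NE:
(Stag, Stag): (17, 17) - no unilateral deviation beneficial
(Hare, Hare): (10, 10) - no unilateral deviation beneficial
Mixed NE: P1 plays Stag with p = 0.3636, P2 plays Stag with q = 0.3636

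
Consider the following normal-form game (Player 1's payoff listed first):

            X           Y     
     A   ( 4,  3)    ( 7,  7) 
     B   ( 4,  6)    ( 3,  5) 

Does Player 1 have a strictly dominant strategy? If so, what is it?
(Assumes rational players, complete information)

No strictly dominant strategy exists for Player 1

Work:
A strategy strictly dominates another if it gives a strictly higher payoff against every opponent action. Compare each pair of P1's strategies column-by-column:
  A vs B: [4 vs 4, 7 vs 3] → A does not strictly dominate B (column X: 4 ≤ 4)
  B vs A: [4 vs 4, 3 vs 7] → B does not strictly dominate A (column X: 4 ≤ 4)
No single strategy strictly dominates all others → no strictly dominant strategy.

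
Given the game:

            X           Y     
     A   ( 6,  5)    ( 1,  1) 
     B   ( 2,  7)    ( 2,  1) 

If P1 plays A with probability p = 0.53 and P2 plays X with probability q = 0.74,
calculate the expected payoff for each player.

E[P1] = 3.431, E[P2] = 4.6556

Work:
E[P1] = p·q·π₁(A,X) + p·(1-q)·π₁(A,Y) + (1-p)·q·π₁(B,X) + (1-p)·(1-q)·π₁(B,Y)
= 0.53·0.74·6 + 0.53·0.26·1 + 0.47·0.74·2 + 0.47·0.26·2
= 3.431

E[P2] = 4.6556 (similar calculation)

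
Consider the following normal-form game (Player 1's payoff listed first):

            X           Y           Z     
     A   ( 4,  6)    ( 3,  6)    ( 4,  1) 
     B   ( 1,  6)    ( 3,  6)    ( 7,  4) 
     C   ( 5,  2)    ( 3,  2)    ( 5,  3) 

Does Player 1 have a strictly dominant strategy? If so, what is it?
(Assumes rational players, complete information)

No strictly dominant strategy exists for Player 1

Work:
A strategy strictly dominates another if it gives a strictly higher payoff against every opponent action. Compare each pair of P1's strategies column-by-column:
  A vs B: [4 vs 1, 3 vs 3, 4 vs 7] → A does not strictly dominate B (column Y: 3 ≤ 3)
  A vs C: [4 vs 5, 3 vs 3, 4 vs 5] → A does not strictly dominate C (column X: 4 ≤ 5)
  B vs A: [1 vs 4, 3 vs 3, 7 vs 4] → B does not strictly dominate A (column X: 1 ≤ 4)
  B vs C: [1 vs 5, 3 vs 3, 7 vs 5] → B does not strictly dominate C (column X: 1 ≤ 5)
  C vs A: [5 vs 4, 3 vs 3, 5 vs 4] → C does not strictly dominate A (column Y: 3 ≤ 3)
  C vs B: [5 vs 1, 3 vs 3, 5 vs 7] → C does not strictly dominate B (column Y: 3 ≤ 3)
No single strategy strictly dominates all others → no strictly dominant strategy.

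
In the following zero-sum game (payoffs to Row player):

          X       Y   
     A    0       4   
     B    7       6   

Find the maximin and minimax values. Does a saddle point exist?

Maximin = 6, Minimax = 6, Saddle: True

Work:
Row minimums: [0, 6] → maximin = 6
Column maximums: [7, 6] → minimax = 6
Saddle point exists! Game value = 6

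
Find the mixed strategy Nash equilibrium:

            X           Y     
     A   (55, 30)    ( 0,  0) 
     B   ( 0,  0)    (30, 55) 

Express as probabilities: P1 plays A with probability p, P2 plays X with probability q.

p = 0.6471, q = 0.3529

Work:
Find probabilities that make opponent indifferent:
P2 chooses q to make P1 indifferent between A and B
P1 chooses p to make P2 indifferent between X and Y
Mixed NE: P1 plays (A: 0.6471, B: 0.3529), P2 plays (X: 0.3529, Y: 0.6471)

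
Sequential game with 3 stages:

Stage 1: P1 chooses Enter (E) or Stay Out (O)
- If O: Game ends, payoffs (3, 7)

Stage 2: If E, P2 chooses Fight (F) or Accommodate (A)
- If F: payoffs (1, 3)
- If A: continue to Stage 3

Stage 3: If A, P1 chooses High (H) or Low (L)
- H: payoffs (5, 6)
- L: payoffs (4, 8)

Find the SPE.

SPE: (E, A, H); Outcome (5, 6)

Work:
Stage 3: P1 chooses H (5 vs 4)
Stage 2: P2: F->3, A->6 (anticipating H). Choose A
Stage 1: P1: O->3, E->5 (anticipating A, H). Choose E
SPE path: E -> A -> H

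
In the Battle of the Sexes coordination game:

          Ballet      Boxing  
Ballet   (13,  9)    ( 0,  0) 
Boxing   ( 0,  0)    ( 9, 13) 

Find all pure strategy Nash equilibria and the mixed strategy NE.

Pure NE: (Ballet, Ballet) and (Boxing, Boxing); Mixed NE: p = 0.5909, q = 0.4091

Work:
Check pure NE:
(Ballet, Ballet): (13, 9) - no unilateral deviation beneficial
(Boxing, Boxing): (9, 13) - no unilateral deviation beneficial
Mixed NE: P1 plays Ballet with p = 0.5909, P2 plays Ballet with q = 0.4091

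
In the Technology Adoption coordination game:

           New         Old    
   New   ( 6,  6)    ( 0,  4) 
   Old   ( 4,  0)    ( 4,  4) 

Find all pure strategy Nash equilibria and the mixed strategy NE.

Pure NE: (New, New) and (Old, Old); Mixed NE: p = 0.6667, q = 0.6667

Work:
Check pure NE:
(New, New): (6, 6) - no unilateral deviation beneficial
(Old, Old): (4, 4) - no unilateral deviation beneficial
Mixed NE: P1 plays New with p = 0.6667, P2 plays New with q = 0.6667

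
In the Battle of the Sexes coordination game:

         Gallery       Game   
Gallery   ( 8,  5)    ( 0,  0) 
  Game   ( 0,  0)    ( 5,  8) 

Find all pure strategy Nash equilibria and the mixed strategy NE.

Pure NE: (Gallery, Gallery) and (Game, Game); Mixed NE: p = 0.6154, q = 0.3846

Work:
Check pure NE:
(Gallery, Gallery): (8, 5) - no unilateral deviation beneficial
(Game, Game): (5, 8) - no unilateral deviation beneficial
Mixed NE: P1 plays Gallery with p = 0.6154, P2 plays Gallery with q = 0.3846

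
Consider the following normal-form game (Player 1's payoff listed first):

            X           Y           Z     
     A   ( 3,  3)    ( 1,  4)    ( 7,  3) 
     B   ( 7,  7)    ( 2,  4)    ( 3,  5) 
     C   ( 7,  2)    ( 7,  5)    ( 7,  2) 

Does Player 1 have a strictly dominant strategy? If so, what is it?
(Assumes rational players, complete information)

No strictly dominant strategy exists for Player 1

Work:
A strategy strictly dominates another if it gives a strictly higher payoff against every opponent action. Compare each pair of P1's strategies column-by-column:
  A vs B: [3 vs 7, 1 vs 2, 7 vs 3] → A does not strictly dominate B (column X: 3 ≤ 7)
  A vs C: [3 vs 7, 1 vs 7, 7 vs 7] → A does not strictly dominate C (column X: 3 ≤ 7)
  B vs A: [7 vs 3, 2 vs 1, 3 vs 7] → B does not strictly dominate A (column Z: 3 ≤ 7)
  B vs C: [7 vs 7, 2 vs 7, 3 vs 7] → B does not strictly dominate C (column X: 7 ≤ 7)
  C vs A: [7 vs 3, 7 vs 1, 7 vs 7] → C does not strictly dominate A (column Z: 7 ≤ 7)
  C vs B: [7 vs 7, 7 vs 2, 7 vs 3] → C does not strictly dominate B (column X: 7 ≤ 7)
No single strategy strictly dominates all others → no strictly dominant strategy.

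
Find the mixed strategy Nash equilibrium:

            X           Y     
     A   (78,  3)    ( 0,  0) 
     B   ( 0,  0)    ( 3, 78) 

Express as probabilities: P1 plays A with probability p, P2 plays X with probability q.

p = 0.963, q = 0.037

Work:
Find probabilities that make opponent indifferent:
P2 chooses q to make P1 indifferent between A and B
P1 chooses p to make P2 indifferent between X and Y
Mixed NE: P1 plays (A: 0.963, B: 0.037), P2 plays (X: 0.037, Y: 0.963)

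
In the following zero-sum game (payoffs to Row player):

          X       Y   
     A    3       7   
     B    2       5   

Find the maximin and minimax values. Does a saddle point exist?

Maximin = 3, Minimax = 3, Saddle: True

Work:
Row minimums: [3, 2] → maximin = 3
Column maximums: [3, 7] → minimax = 3
Saddle point exists! Game value = 3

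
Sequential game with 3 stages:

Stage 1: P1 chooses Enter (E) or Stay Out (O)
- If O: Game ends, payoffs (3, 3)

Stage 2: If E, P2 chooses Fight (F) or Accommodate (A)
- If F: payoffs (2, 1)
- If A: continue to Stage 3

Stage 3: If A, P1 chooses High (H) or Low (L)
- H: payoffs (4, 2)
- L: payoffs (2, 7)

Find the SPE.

SPE: (E, A, H); Outcome (4, 2)

Work:
Stage 3: P1 chooses H (4 vs 2)
Stage 2: P2: F->1, A->2 (anticipating H). Choose A
Stage 1: P1: O->3, E->4 (anticipating A, H). Choose E
SPE path: E -> A -> H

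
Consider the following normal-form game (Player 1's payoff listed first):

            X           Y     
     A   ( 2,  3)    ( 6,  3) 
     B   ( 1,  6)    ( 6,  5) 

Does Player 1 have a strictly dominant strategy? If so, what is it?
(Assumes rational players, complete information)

No strictly dominant strategy exists for Player 1

Work:
A strategy strictly dominates another if it gives a strictly higher payoff against every opponent action. Compare each pair of P1's strategies column-by-column:
  A vs B: [2 vs 1, 6 vs 6] → A does not strictly dominate B (column Y: 6 ≤ 6)
  B vs A: [1 vs 2, 6 vs 6] → B does not strictly dominate A (column X: 1 ≤ 2)
No single strategy strictly dominates all others → no strictly dominant strategy.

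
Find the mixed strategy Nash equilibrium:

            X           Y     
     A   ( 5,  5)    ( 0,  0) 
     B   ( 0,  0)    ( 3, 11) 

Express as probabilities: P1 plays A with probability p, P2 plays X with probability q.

p = 0.6875, q = 0.375

Work:
Find probabilities that make opponent indifferent:
P2 chooses q to make P1 indifferent between A and B
P1 chooses p to make P2 indifferent between X and Y
Mixed NE: P1 plays (A: 0.6875, B: 0.3125), P2 plays (X: 0.375, Y: 0.625)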